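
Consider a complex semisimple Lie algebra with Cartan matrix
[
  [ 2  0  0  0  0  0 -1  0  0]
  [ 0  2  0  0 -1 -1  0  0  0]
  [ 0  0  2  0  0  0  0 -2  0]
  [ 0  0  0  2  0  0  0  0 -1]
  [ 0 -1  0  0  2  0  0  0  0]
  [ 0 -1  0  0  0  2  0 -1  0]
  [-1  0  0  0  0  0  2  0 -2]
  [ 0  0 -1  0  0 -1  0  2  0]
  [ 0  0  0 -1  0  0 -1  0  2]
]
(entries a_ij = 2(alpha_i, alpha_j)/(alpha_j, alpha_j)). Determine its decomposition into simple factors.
C_5 ⊕ F_4

The diagram associated to this matrix has two connected components: the simple roots {alpha_2, alpha_3, alpha_5, alpha_6, alpha_8} form a chain of 5 nodes with a double edge at one end; the terminal node there is the unique long simple root (C_5), and {alpha_1, alpha_4, alpha_7, alpha_9} form a chain of 4 nodes with a double edge between the middle two (F_4). A semisimple Lie algebra decomposes uniquely as the direct sum of simple ideals, one per connected component of its Dynkin diagram, so g ≅ C_5 ⊕ F_4 (dimension 55 + 52 = 107).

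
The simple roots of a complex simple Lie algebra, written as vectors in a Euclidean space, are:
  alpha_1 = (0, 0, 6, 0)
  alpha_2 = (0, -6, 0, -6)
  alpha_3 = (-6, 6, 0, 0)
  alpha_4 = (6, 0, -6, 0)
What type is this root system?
B4

Compute the Cartan integers a_ij = 2(alpha_i, alpha_j)/(alpha_j, alpha_j); the resulting 4x4 Cartan matrix is
[[2, 0, 0, -1], [0, 2, -1, 0], [0, -1, 2, -1], [-2, 0, -1, 2]].
The roots have two lengths (squared-length ratio 2:1); the short ones are alpha_{1}. The associated Dynkin diagram is a chain of 4 nodes with a double edge at one end; the terminal node there is the unique short simple root (B_4), so the type is B_4 (the algebra so(9)).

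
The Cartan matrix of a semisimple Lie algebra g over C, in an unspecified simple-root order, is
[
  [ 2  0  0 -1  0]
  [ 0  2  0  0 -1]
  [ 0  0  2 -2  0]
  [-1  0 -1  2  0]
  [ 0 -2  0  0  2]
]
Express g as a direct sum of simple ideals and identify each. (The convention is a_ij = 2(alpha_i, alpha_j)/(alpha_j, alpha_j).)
B_2 + C_3

The diagram associated to this matrix has two connected components: the simple roots {alpha_2, alpha_5} form a chain of 2 nodes with a double edge at one end; the terminal node there is the unique short simple root (B_2), and {alpha_1, alpha_3, alpha_4} form a chain of 3 nodes with a double edge at one end; the terminal node there is the unique long simple root (C_3). A semisimple Lie algebra decomposes uniquely as the direct sum of simple ideals, one per connected component of its Dynkin diagram, so g ≅ B_2 ⊕ C_3 (dimension 10 + 21 = 31).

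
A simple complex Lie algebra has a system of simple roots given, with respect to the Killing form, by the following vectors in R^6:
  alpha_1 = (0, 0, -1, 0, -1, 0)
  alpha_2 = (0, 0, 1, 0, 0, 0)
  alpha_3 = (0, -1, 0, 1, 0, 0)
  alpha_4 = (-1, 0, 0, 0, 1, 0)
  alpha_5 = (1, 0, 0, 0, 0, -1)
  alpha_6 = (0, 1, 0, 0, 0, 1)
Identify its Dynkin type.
Compute the Cartan integers a_ij = 2(alpha_i, alpha_j)/(alpha_j, alpha_j); the resulting 6x6 Cartan matrix is
[[2, -2, 0, -1, 0, 0], [-1, 2, 0, 0, 0, 0], [0, 0, 2, 0, 0, -1], [-1, 0, 0, 2, -1, 0], [0, 0, 0, -1, 2, -1], [0, 0, -1, 0, -1, 2]].
The roots have two lengths (squared-length ratio 2:1); the short ones are alpha_{2}. The associated Dynkin diagram is a chain of 6 nodes with a double edge at one end; the terminal node there is the unique short simple root (B_6), so the type is B_6 (the algebra so(13)).

type B_6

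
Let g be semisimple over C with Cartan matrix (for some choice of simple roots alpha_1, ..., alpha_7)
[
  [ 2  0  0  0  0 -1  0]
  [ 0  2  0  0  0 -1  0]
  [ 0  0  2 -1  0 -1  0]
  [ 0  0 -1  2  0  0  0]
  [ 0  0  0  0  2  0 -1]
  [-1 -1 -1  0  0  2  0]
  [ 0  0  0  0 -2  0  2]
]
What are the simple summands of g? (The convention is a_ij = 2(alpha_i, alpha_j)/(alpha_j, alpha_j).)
The diagram associated to this matrix has two connected components: the simple roots {alpha_5, alpha_7} form a chain of 2 nodes with a double edge at one end; the terminal node there is the unique short simple root (B_2), and {alpha_1, alpha_2, alpha_3, alpha_4, alpha_6} form a chain of 3 nodes with a fork of two nodes at one end (D_5). A semisimple Lie algebra decomposes uniquely as the direct sum of simple ideals, one per connected component of its Dynkin diagram, so g ≅ B_2 ⊕ D_5 (dimension 10 + 45 = 55).

B2 ⊕ D5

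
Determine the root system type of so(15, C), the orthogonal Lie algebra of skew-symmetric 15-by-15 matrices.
This is so(15) with 15 odd, which has dimension 15(15-1)/2 = 105 and rank (15-1)/2 = 7. In the classification of classical Lie algebras, the orthogonal algebra so(2n+1) in an odd number of variables has type B_n; here n = 7, so the Dynkin diagram is a chain of 7 nodes with a double edge at one end; the terminal node there is the unique short simple root (B_7). Hence the type is B_7.

B7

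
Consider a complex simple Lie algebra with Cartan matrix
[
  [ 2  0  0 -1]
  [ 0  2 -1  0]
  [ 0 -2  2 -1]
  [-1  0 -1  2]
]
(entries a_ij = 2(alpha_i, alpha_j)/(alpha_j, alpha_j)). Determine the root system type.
B_4 (so(9))

The matrix has rank 4 with 2's on the diagonal. Reading the off-diagonal entries as Dynkin edges (a single edge where a_ij = a_ji = -1; a double or triple edge where a_ij * a_ji = 2 or 3), the diagram is a chain of 4 nodes with a double edge at one end; the terminal node there is the unique short simple root (B_4). One simple-root ordering that puts it in standard form is (alpha_1, alpha_4, alpha_3, alpha_2). So the algebra is type B_4, i.e. so(9).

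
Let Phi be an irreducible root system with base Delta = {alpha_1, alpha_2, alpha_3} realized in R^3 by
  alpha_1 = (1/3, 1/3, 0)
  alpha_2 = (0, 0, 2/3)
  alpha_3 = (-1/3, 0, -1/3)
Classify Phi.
Compute the Cartan integers a_ij = 2(alpha_i, alpha_j)/(alpha_j, alpha_j); the resulting 3x3 Cartan matrix is
[[2, 0, -1], [0, 2, -2], [-1, -1, 2]].
The roots have two lengths (squared-length ratio 2:1); the short ones are alpha_{1,3}. The associated Dynkin diagram is a chain of 3 nodes with a double edge at one end; the terminal node there is the unique long simple root (C_3), so the type is C_3 (the algebra sp(6)).

C_3 (sp(6))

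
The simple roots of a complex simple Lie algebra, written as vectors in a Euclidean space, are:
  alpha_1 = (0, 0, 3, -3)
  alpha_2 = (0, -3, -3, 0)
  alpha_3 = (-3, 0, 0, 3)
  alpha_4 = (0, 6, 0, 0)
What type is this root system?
C_4 (sp(8))

Compute the Cartan integers a_ij = 2(alpha_i, alpha_j)/(alpha_j, alpha_j); the resulting 4x4 Cartan matrix is
[[2, -1, -1, 0], [-1, 2, 0, -1], [-1, 0, 2, 0], [0, -2, 0, 2]].
The roots have two lengths (squared-length ratio 2:1); the short ones are alpha_{1,2,3}. The associated Dynkin diagram is a chain of 4 nodes with a double edge at one end; the terminal node there is the unique long simple root (C_4), so the type is C_4 (the algebra sp(8)).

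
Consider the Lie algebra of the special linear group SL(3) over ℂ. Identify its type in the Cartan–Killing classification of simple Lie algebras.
A_2

This is sl(3), which has dimension 3^2 - 1 = 8 and rank 3 - 1 = 2 (a Cartan subalgebra is the diagonal traceless matrices). In the classification of classical Lie algebras, the special linear algebra sl(n+1) has type A_n; here n = 2, so the Dynkin diagram is a chain of 2 nodes with single edges (A_2). Hence the type is A_2.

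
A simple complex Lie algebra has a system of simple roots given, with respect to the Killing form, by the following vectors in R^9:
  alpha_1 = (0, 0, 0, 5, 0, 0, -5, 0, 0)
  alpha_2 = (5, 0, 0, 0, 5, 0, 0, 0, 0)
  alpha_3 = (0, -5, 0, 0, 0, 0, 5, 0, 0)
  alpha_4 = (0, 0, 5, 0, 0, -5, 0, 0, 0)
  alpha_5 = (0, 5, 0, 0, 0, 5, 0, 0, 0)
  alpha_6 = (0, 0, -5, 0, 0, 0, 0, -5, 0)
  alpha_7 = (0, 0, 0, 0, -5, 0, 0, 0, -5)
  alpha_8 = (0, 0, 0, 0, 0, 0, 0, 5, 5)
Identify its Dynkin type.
A8

Compute the Cartan integers a_ij = 2(alpha_i, alpha_j)/(alpha_j, alpha_j); the resulting 8x8 Cartan matrix is
[[2, 0, -1, 0, 0, 0, 0, 0], [0, 2, 0, 0, 0, 0, -1, 0], [-1, 0, 2, 0, -1, 0, 0, 0], [0, 0, 0, 2, -1, -1, 0, 0], [0, 0, -1, -1, 2, 0, 0, 0], [0, 0, 0, -1, 0, 2, 0, -1], [0, -1, 0, 0, 0, 0, 2, -1], [0, 0, 0, 0, 0, -1, -1, 2]].
All simple roots have the same length, so the diagram is simply laced. The associated Dynkin diagram is a chain of 8 nodes with single edges (A_8), so the type is A_8 (the algebra sl(9)).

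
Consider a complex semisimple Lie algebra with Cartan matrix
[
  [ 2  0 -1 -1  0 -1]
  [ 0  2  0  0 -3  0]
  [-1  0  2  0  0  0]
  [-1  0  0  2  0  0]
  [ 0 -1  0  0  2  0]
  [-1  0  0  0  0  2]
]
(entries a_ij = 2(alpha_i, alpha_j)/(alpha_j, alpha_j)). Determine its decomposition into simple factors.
D4 + G2

The diagram associated to this matrix has two connected components: the simple roots {alpha_1, alpha_3, alpha_4, alpha_6} form a chain of 2 nodes with a fork of two nodes at one end (D_4), and {alpha_2, alpha_5} form two nodes joined by a triple edge (G_2). A semisimple Lie algebra decomposes uniquely as the direct sum of simple ideals, one per connected component of its Dynkin diagram, so g ≅ D_4 ⊕ G_2 (dimension 28 + 14 = 42).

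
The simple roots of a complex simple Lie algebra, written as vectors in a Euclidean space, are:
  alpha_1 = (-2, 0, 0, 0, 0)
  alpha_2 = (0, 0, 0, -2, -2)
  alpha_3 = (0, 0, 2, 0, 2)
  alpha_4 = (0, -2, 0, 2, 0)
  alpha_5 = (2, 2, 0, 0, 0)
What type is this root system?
Compute the Cartan integers a_ij = 2(alpha_i, alpha_j)/(alpha_j, alpha_j); the resulting 5x5 Cartan matrix is
[[2, 0, 0, 0, -1], [0, 2, -1, -1, 0], [0, -1, 2, 0, 0], [0, -1, 0, 2, -1], [-2, 0, 0, -1, 2]].
The roots have two lengths (squared-length ratio 2:1); the short ones are alpha_{1}. The associated Dynkin diagram is a chain of 5 nodes with a double edge at one end; the terminal node there is the unique short simple root (B_5), so the type is B_5 (the algebra so(11)).

B_5 (so(11))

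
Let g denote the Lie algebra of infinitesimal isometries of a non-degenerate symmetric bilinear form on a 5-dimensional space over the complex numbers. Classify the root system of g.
type B_2

This is so(5) with 5 odd, which has dimension 5(5-1)/2 = 10 and rank (5-1)/2 = 2. In the classification of classical Lie algebras, the orthogonal algebra so(2n+1) in an odd number of variables has type B_n; here n = 2, so the Dynkin diagram is a chain of 2 nodes with a double edge at one end; the terminal node there is the unique short simple root (B_2). Hence the type is B_2.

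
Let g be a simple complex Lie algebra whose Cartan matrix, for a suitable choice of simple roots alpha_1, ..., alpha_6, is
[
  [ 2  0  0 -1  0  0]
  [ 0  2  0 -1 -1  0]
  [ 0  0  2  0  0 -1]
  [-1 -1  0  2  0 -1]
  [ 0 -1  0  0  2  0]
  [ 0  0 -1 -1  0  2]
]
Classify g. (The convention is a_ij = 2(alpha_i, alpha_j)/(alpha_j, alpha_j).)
The matrix has rank 6 with 2's on the diagonal. Reading the off-diagonal entries as Dynkin edges (a single edge where a_ij = a_ji = -1; a double or triple edge where a_ij * a_ji = 2 or 3), the diagram is a chain of 5 nodes with one extra node attached to the third node from one end (E_6). One simple-root ordering that puts it in standard form is (alpha_3, alpha_1, alpha_6, alpha_4, alpha_2, alpha_5). So the algebra is type E_6.

E_6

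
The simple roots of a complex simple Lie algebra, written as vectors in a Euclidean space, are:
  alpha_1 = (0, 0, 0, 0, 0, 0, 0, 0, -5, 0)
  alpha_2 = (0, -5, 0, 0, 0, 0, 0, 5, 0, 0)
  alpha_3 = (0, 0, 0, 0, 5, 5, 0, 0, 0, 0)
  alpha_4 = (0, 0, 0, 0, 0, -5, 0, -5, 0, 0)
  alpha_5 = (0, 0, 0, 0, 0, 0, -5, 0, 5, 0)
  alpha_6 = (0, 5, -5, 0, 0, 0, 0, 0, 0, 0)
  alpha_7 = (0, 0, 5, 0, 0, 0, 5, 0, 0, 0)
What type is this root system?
B7

Compute the Cartan integers a_ij = 2(alpha_i, alpha_j)/(alpha_j, alpha_j); the resulting 7x7 Cartan matrix is
[[2, 0, 0, 0, -1, 0, 0], [0, 2, 0, -1, 0, -1, 0], [0, 0, 2, -1, 0, 0, 0], [0, -1, -1, 2, 0, 0, 0], [-2, 0, 0, 0, 2, 0, -1], [0, -1, 0, 0, 0, 2, -1], [0, 0, 0, 0, -1, -1, 2]].
The roots have two lengths (squared-length ratio 2:1); the short ones are alpha_{1}. The associated Dynkin diagram is a chain of 7 nodes with a double edge at one end; the terminal node there is the unique short simple root (B_7), so the type is B_7 (the algebra so(15)).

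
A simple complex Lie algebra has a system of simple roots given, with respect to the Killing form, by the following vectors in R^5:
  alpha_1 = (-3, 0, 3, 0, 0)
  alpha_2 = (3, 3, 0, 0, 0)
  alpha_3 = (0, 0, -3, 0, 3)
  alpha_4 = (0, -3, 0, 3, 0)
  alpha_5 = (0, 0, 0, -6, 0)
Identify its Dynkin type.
Compute the Cartan integers a_ij = 2(alpha_i, alpha_j)/(alpha_j, alpha_j); the resulting 5x5 Cartan matrix is
[[2, -1, -1, 0, 0], [-1, 2, 0, -1, 0], [-1, 0, 2, 0, 0], [0, -1, 0, 2, -1], [0, 0, 0, -2, 2]].
The roots have two lengths (squared-length ratio 2:1); the short ones are alpha_{1,2,3,4}. The associated Dynkin diagram is a chain of 5 nodes with a double edge at one end; the terminal node there is the unique long simple root (C_5), so the type is C_5 (the algebra sp(10)).

type C_5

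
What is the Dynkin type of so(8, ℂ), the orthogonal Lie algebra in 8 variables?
type D_4

This is so(8) with 8 even, which has dimension 8(8-1)/2 = 28 and rank 8/2 = 4. In the classification of classical Lie algebras, the orthogonal algebra so(2n) in an even number of variables has type D_n; here n = 4, so the Dynkin diagram is a chain of 2 nodes with a fork of two nodes at one end (D_4). Hence the type is D_4.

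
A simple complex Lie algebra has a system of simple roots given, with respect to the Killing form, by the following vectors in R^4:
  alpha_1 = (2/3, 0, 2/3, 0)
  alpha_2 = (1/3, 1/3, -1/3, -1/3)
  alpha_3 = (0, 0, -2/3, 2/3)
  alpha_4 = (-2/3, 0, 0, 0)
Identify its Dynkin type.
Compute the Cartan integers a_ij = 2(alpha_i, alpha_j)/(alpha_j, alpha_j); the resulting 4x4 Cartan matrix is
[[2, 0, -1, -2], [0, 2, 0, -1], [-1, 0, 2, 0], [-1, -1, 0, 2]].
The roots have two lengths (squared-length ratio 2:1); the short ones are alpha_{2,4}. The associated Dynkin diagram is a chain of 4 nodes with a double edge between the middle two (F_4), so the type is F_4.

type F_4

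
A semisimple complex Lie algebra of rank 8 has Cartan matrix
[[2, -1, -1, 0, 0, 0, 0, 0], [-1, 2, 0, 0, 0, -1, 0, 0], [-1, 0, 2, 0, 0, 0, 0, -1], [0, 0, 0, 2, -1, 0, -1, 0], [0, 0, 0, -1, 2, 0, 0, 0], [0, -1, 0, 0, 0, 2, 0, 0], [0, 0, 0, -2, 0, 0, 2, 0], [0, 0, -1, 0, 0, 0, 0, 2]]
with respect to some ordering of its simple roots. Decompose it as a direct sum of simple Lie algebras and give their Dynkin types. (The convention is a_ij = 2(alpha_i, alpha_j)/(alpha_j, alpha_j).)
The diagram associated to this matrix has two connected components: the simple roots {alpha_1, alpha_2, alpha_3, alpha_6, alpha_8} form a chain of 5 nodes with single edges (A_5), and {alpha_4, alpha_5, alpha_7} form a chain of 3 nodes with a double edge at one end; the terminal node there is the unique long simple root (C_3). A semisimple Lie algebra decomposes uniquely as the direct sum of simple ideals, one per connected component of its Dynkin diagram, so g ≅ A_5 ⊕ C_3 (dimension 35 + 21 = 56).

A_5 + C_3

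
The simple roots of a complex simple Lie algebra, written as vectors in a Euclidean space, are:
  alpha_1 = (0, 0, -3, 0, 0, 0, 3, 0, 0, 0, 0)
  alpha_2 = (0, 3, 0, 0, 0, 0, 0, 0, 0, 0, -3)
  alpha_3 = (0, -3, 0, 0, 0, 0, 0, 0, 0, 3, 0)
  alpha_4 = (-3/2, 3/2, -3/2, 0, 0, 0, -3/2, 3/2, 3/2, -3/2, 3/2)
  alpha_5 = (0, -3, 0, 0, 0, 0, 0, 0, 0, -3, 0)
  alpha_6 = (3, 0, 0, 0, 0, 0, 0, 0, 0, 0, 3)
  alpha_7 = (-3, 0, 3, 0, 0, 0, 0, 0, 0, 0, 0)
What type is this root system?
Compute the Cartan integers a_ij = 2(alpha_i, alpha_j)/(alpha_j, alpha_j); the resulting 7x7 Cartan matrix is
[[2, 0, 0, 0, 0, 0, -1], [0, 2, -1, 0, -1, -1, 0], [0, -1, 2, -1, 0, 0, 0], [0, 0, -1, 2, 0, 0, 0], [0, -1, 0, 0, 2, 0, 0], [0, -1, 0, 0, 0, 2, -1], [-1, 0, 0, 0, 0, -1, 2]].
All simple roots have the same length, so the diagram is simply laced. The associated Dynkin diagram is a chain of 6 nodes with one extra node attached to the third node from one end (E_7), so the type is E_7.

E_7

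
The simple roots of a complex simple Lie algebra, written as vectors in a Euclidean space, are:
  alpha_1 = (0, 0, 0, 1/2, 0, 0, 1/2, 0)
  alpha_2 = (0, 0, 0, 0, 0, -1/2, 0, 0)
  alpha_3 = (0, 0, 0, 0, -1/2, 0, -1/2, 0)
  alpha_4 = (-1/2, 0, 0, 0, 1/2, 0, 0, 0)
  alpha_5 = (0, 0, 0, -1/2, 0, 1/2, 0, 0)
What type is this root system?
Compute the Cartan integers a_ij = 2(alpha_i, alpha_j)/(alpha_j, alpha_j); the resulting 5x5 Cartan matrix is
[[2, 0, -1, 0, -1], [0, 2, 0, 0, -1], [-1, 0, 2, -1, 0], [0, 0, -1, 2, 0], [-1, -2, 0, 0, 2]].
The roots have two lengths (squared-length ratio 2:1); the short ones are alpha_{2}. The associated Dynkin diagram is a chain of 5 nodes with a double edge at one end; the terminal node there is the unique short simple root (B_5), so the type is B_5 (the algebra so(11)).

B5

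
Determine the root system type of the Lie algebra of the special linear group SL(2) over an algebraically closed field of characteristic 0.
This is sl(2), which has dimension 2^2 - 1 = 3 and rank 2 - 1 = 1 (a Cartan subalgebra is the diagonal traceless matrices). In the classification of classical Lie algebras, the special linear algebra sl(n+1) has type A_n; here n = 1, so the Dynkin diagram is a chain of 1 nodes with single edges (A_1). Hence the type is A_1.

type A_1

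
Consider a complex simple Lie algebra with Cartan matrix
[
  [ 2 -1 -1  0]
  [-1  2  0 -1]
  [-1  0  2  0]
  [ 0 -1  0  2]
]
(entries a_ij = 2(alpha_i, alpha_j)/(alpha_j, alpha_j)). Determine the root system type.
The matrix has rank 4 with 2's on the diagonal. Reading the off-diagonal entries as Dynkin edges (a single edge where a_ij = a_ji = -1; a double or triple edge where a_ij * a_ji = 2 or 3), the diagram is a chain of 4 nodes with single edges (A_4). One simple-root ordering that puts it in standard form is (alpha_4, alpha_2, alpha_1, alpha_3). So the algebra is type A_4, i.e. sl(5).

A_4 (sl(5))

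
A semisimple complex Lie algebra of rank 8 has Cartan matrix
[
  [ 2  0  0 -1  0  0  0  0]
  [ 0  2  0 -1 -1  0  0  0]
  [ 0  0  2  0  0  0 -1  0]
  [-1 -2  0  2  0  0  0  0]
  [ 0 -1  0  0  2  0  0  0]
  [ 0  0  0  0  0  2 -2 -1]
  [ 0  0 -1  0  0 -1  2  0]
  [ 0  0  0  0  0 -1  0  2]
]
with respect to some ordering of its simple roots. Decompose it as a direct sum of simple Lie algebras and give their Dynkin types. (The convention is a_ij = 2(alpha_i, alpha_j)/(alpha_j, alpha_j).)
The diagram associated to this matrix has two connected components: the simple roots {alpha_1, alpha_2, alpha_4, alpha_5} form a chain of 4 nodes with a double edge between the middle two (F_4), and {alpha_3, alpha_6, alpha_7, alpha_8} form a chain of 4 nodes with a double edge between the middle two (F_4). A semisimple Lie algebra decomposes uniquely as the direct sum of simple ideals, one per connected component of its Dynkin diagram, so g ≅ F_4 ⊕ F_4 (dimension 52 + 52 = 104).

F_4 ⊕ F_4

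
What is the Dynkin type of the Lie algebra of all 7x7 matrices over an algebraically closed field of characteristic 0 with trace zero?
This is sl(7), which has dimension 7^2 - 1 = 48 and rank 7 - 1 = 6 (a Cartan subalgebra is the diagonal traceless matrices). In the classification of classical Lie algebras, the special linear algebra sl(n+1) has type A_n; here n = 6, so the Dynkin diagram is a chain of 6 nodes with single edges (A_6). Hence the type is A_6.

A_6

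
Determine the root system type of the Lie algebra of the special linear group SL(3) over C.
This is sl(3), which has dimension 3^2 - 1 = 8 and rank 3 - 1 = 2 (a Cartan subalgebra is the diagonal traceless matrices). In the classification of classical Lie algebras, the special linear algebra sl(n+1) has type A_n; here n = 2, so the Dynkin diagram is a chain of 2 nodes with single edges (A_2). Hence the type is A_2.

type A_2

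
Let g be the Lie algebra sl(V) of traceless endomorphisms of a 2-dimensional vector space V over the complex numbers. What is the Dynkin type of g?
This is sl(2), which has dimension 2^2 - 1 = 3 and rank 2 - 1 = 1 (a Cartan subalgebra is the diagonal traceless matrices). In the classification of classical Lie algebras, the special linear algebra sl(n+1) has type A_n; here n = 1, so the Dynkin diagram is a chain of 1 nodes with single edges (A_1). Hence the type is A_1.

type A_1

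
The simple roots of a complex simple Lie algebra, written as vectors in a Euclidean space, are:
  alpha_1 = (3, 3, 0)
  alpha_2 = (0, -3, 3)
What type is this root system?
Compute the Cartan integers a_ij = 2(alpha_i, alpha_j)/(alpha_j, alpha_j); the resulting 2x2 Cartan matrix is
[[2, -1], [-1, 2]].
All simple roots have the same length, so the diagram is simply laced. The associated Dynkin diagram is a chain of 2 nodes with single edges (A_2), so the type is A_2 (the algebra sl(3)).

type A_2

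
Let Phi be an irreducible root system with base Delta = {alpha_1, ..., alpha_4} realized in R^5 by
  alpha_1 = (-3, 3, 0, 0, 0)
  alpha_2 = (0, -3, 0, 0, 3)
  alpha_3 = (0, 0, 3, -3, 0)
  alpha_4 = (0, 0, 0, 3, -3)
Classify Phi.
Compute the Cartan integers a_ij = 2(alpha_i, alpha_j)/(alpha_j, alpha_j); the resulting 4x4 Cartan matrix is
[[2, -1, 0, 0], [-1, 2, 0, -1], [0, 0, 2, -1], [0, -1, -1, 2]].
All simple roots have the same length, so the diagram is simply laced. The associated Dynkin diagram is a chain of 4 nodes with single edges (A_4), so the type is A_4 (the algebra sl(5)).

A_4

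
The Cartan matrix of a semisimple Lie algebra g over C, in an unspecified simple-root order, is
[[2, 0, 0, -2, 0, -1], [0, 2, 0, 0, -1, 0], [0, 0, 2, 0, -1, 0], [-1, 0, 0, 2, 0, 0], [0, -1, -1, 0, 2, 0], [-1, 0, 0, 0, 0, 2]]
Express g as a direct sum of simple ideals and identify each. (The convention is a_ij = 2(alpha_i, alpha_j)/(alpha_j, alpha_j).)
type A_3 + type B_3

The diagram associated to this matrix has two connected components: the simple roots {alpha_2, alpha_3, alpha_5} form a chain of 3 nodes with single edges (A_3), and {alpha_1, alpha_4, alpha_6} form a chain of 3 nodes with a double edge at one end; the terminal node there is the unique short simple root (B_3). A semisimple Lie algebra decomposes uniquely as the direct sum of simple ideals, one per connected component of its Dynkin diagram, so g ≅ A_3 ⊕ B_3 (dimension 15 + 21 = 36).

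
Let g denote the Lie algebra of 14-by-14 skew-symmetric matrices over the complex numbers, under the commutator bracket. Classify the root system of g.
D7

This is so(14) with 14 even, which has dimension 14(14-1)/2 = 91 and rank 14/2 = 7. In the classification of classical Lie algebras, the orthogonal algebra so(2n) in an even number of variables has type D_n; here n = 7, so the Dynkin diagram is a chain of 5 nodes with a fork of two nodes at one end (D_7). Hence the type is D_7.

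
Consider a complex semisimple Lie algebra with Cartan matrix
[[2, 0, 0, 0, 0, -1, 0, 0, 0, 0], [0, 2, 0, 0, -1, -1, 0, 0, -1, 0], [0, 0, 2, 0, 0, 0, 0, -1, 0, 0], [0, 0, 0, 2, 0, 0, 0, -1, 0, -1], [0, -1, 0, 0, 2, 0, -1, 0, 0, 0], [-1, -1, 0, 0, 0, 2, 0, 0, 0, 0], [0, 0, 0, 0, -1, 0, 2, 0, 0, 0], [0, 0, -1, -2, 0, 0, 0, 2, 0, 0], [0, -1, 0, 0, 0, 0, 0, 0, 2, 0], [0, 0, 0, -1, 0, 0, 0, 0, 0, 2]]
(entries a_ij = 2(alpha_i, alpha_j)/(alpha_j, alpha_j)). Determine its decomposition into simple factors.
The diagram associated to this matrix has two connected components: the simple roots {alpha_1, alpha_2, alpha_5, alpha_6, alpha_7, alpha_9} form a chain of 5 nodes with one extra node attached to the third node from one end (E_6), and {alpha_3, alpha_4, alpha_8, alpha_10} form a chain of 4 nodes with a double edge between the middle two (F_4). A semisimple Lie algebra decomposes uniquely as the direct sum of simple ideals, one per connected component of its Dynkin diagram, so g ≅ E_6 ⊕ F_4 (dimension 78 + 52 = 130).

E6 ⊕ F4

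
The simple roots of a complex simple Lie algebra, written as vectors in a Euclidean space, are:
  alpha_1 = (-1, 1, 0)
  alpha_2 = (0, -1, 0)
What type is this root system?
B2

Compute the Cartan integers a_ij = 2(alpha_i, alpha_j)/(alpha_j, alpha_j); the resulting 2x2 Cartan matrix is
[[2, -2], [-1, 2]].
The roots have two lengths (squared-length ratio 2:1); the short ones are alpha_{2}. The associated Dynkin diagram is a chain of 2 nodes with a double edge at one end; the terminal node there is the unique short simple root (B_2), so the type is B_2 (the algebra so(5)).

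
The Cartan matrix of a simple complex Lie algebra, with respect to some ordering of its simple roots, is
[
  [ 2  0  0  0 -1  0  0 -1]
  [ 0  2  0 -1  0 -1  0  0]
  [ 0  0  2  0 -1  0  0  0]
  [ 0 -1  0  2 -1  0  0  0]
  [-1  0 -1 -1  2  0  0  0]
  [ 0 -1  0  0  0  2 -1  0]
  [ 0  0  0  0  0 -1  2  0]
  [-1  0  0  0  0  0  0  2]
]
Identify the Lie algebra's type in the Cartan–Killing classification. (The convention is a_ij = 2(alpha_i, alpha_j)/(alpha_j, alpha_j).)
E_8

The matrix has rank 8 with 2's on the diagonal. Reading the off-diagonal entries as Dynkin edges (a single edge where a_ij = a_ji = -1; a double or triple edge where a_ij * a_ji = 2 or 3), the diagram is a chain of 7 nodes with one extra node attached to the third node from one end (E_8). One simple-root ordering that puts it in standard form is (alpha_8, alpha_3, alpha_1, alpha_5, alpha_4, alpha_2, alpha_6, alpha_7). So the algebra is type E_8.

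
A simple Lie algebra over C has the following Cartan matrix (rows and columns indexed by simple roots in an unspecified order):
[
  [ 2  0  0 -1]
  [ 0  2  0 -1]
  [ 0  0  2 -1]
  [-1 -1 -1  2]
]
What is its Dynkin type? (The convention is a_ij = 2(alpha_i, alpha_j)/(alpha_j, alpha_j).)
The matrix has rank 4 with 2's on the diagonal. Reading the off-diagonal entries as Dynkin edges (a single edge where a_ij = a_ji = -1; a double or triple edge where a_ij * a_ji = 2 or 3), the diagram is a chain of 2 nodes with a fork of two nodes at one end (D_4). One simple-root ordering that puts it in standard form is (alpha_2, alpha_4, alpha_3, alpha_1). So the algebra is type D_4, i.e. so(8).

type D_4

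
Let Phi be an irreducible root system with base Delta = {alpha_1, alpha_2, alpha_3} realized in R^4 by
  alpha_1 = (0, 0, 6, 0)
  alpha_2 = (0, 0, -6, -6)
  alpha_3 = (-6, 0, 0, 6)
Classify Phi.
type B_3

Compute the Cartan integers a_ij = 2(alpha_i, alpha_j)/(alpha_j, alpha_j); the resulting 3x3 Cartan matrix is
[[2, -1, 0], [-2, 2, -1], [0, -1, 2]].
The roots have two lengths (squared-length ratio 2:1); the short ones are alpha_{1}. The associated Dynkin diagram is a chain of 3 nodes with a double edge at one end; the terminal node there is the unique short simple root (B_3), so the type is B_3 (the algebra so(7)).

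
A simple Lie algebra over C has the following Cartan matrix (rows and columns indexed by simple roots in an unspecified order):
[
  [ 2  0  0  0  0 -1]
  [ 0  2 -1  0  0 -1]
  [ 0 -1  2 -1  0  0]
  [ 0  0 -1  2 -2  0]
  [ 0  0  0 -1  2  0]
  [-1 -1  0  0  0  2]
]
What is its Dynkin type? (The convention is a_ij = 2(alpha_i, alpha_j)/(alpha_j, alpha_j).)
The matrix has rank 6 with 2's on the diagonal. Reading the off-diagonal entries as Dynkin edges (a single edge where a_ij = a_ji = -1; a double or triple edge where a_ij * a_ji = 2 or 3), the diagram is a chain of 6 nodes with a double edge at one end; the terminal node there is the unique short simple root (B_6). One simple-root ordering that puts it in standard form is (alpha_1, alpha_6, alpha_2, alpha_3, alpha_4, alpha_5). So the algebra is type B_6, i.e. so(13).

B6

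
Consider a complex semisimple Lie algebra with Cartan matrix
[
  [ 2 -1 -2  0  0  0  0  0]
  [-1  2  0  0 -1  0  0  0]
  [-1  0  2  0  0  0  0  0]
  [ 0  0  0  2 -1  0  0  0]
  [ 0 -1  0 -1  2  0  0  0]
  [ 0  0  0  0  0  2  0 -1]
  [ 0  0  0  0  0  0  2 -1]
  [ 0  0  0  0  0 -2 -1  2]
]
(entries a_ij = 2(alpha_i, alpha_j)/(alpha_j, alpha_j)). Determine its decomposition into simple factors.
B3 + B5

The diagram associated to this matrix has two connected components: the simple roots {alpha_6, alpha_7, alpha_8} form a chain of 3 nodes with a double edge at one end; the terminal node there is the unique short simple root (B_3), and {alpha_1, alpha_2, alpha_3, alpha_4, alpha_5} form a chain of 5 nodes with a double edge at one end; the terminal node there is the unique short simple root (B_5). A semisimple Lie algebra decomposes uniquely as the direct sum of simple ideals, one per connected component of its Dynkin diagram, so g ≅ B_3 ⊕ B_5 (dimension 21 + 55 = 76).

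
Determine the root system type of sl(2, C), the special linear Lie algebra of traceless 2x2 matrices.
A1

This is sl(2), which has dimension 2^2 - 1 = 3 and rank 2 - 1 = 1 (a Cartan subalgebra is the diagonal traceless matrices). In the classification of classical Lie algebras, the special linear algebra sl(n+1) has type A_n; here n = 1, so the Dynkin diagram is a chain of 1 nodes with single edges (A_1). Hence the type is A_1.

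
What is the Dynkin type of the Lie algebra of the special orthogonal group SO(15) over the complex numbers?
B_7 (so(15))

This is so(15) with 15 odd, which has dimension 15(15-1)/2 = 105 and rank (15-1)/2 = 7. In the classification of classical Lie algebras, the orthogonal algebra so(2n+1) in an odd number of variables has type B_n; here n = 7, so the Dynkin diagram is a chain of 7 nodes with a double edge at one end; the terminal node there is the unique short simple root (B_7). Hence the type is B_7.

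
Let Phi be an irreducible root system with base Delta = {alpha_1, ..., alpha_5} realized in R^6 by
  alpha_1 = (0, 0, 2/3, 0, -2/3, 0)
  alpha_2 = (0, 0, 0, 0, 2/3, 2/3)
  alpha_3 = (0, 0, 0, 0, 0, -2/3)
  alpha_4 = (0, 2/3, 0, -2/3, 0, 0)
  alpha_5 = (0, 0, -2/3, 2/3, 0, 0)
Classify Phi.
B_5 (so(11))

Compute the Cartan integers a_ij = 2(alpha_i, alpha_j)/(alpha_j, alpha_j); the resulting 5x5 Cartan matrix is
[[2, -1, 0, 0, -1], [-1, 2, -2, 0, 0], [0, -1, 2, 0, 0], [0, 0, 0, 2, -1], [-1, 0, 0, -1, 2]].
The roots have two lengths (squared-length ratio 2:1); the short ones are alpha_{3}. The associated Dynkin diagram is a chain of 5 nodes with a double edge at one end; the terminal node there is the unique short simple root (B_5), so the type is B_5 (the algebra so(11)).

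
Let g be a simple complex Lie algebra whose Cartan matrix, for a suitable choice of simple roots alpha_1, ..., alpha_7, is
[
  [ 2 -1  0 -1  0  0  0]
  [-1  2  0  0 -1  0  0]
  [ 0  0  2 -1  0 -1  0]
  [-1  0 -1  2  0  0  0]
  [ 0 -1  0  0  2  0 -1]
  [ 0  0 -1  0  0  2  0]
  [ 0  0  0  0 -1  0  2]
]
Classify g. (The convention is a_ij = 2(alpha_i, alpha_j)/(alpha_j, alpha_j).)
A7

The matrix has rank 7 with 2's on the diagonal. Reading the off-diagonal entries as Dynkin edges (a single edge where a_ij = a_ji = -1; a double or triple edge where a_ij * a_ji = 2 or 3), the diagram is a chain of 7 nodes with single edges (A_7). One simple-root ordering that puts it in standard form is (alpha_6, alpha_3, alpha_4, alpha_1, alpha_2, alpha_5, alpha_7). So the algebra is type A_7, i.e. sl(8).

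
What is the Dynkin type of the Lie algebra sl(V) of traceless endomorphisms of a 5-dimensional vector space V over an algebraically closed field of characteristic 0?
This is sl(5), which has dimension 5^2 - 1 = 24 and rank 5 - 1 = 4 (a Cartan subalgebra is the diagonal traceless matrices). In the classification of classical Lie algebras, the special linear algebra sl(n+1) has type A_n; here n = 4, so the Dynkin diagram is a chain of 4 nodes with single edges (A_4). Hence the type is A_4.

A_4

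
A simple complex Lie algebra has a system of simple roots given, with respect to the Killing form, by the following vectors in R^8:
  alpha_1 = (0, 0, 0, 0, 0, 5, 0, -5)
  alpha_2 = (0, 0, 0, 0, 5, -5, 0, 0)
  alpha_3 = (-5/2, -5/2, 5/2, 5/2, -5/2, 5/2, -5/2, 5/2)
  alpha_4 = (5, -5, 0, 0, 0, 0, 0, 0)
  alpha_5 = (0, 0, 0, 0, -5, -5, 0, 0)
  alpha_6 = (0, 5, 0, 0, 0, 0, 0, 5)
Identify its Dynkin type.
E6

Compute the Cartan integers a_ij = 2(alpha_i, alpha_j)/(alpha_j, alpha_j); the resulting 6x6 Cartan matrix is
[[2, -1, 0, 0, -1, -1], [-1, 2, -1, 0, 0, 0], [0, -1, 2, 0, 0, 0], [0, 0, 0, 2, 0, -1], [-1, 0, 0, 0, 2, 0], [-1, 0, 0, -1, 0, 2]].
All simple roots have the same length, so the diagram is simply laced. The associated Dynkin diagram is a chain of 5 nodes with one extra node attached to the third node from one end (E_6), so the type is E_6.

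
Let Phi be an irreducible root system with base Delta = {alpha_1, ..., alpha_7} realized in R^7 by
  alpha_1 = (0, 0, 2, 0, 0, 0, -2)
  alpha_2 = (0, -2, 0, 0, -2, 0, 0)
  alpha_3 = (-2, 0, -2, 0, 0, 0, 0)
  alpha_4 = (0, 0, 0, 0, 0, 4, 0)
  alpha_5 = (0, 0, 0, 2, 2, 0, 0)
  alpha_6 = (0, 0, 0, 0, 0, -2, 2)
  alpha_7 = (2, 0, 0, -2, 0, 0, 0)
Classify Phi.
Compute the Cartan integers a_ij = 2(alpha_i, alpha_j)/(alpha_j, alpha_j); the resulting 7x7 Cartan matrix is
[[2, 0, -1, 0, 0, -1, 0], [0, 2, 0, 0, -1, 0, 0], [-1, 0, 2, 0, 0, 0, -1], [0, 0, 0, 2, 0, -2, 0], [0, -1, 0, 0, 2, 0, -1], [-1, 0, 0, -1, 0, 2, 0], [0, 0, -1, 0, -1, 0, 2]].
The roots have two lengths (squared-length ratio 2:1); the short ones are alpha_{1,2,3,5,6,7}. The associated Dynkin diagram is a chain of 7 nodes with a double edge at one end; the terminal node there is the unique long simple root (C_7), so the type is C_7 (the algebra sp(14)).

C_7 (sp(14))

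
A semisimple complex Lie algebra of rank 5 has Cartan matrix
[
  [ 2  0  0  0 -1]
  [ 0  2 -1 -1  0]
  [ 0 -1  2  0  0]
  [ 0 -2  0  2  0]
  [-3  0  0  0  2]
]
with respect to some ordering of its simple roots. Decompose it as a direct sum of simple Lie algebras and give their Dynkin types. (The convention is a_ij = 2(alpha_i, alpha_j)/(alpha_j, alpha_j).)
The diagram associated to this matrix has two connected components: the simple roots {alpha_2, alpha_3, alpha_4} form a chain of 3 nodes with a double edge at one end; the terminal node there is the unique long simple root (C_3), and {alpha_1, alpha_5} form two nodes joined by a triple edge (G_2). A semisimple Lie algebra decomposes uniquely as the direct sum of simple ideals, one per connected component of its Dynkin diagram, so g ≅ C_3 ⊕ G_2 (dimension 21 + 14 = 35).

C_3 (sp(6)) + G_2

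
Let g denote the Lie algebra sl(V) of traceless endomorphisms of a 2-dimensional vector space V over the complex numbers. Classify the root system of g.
This is sl(2), which has dimension 2^2 - 1 = 3 and rank 2 - 1 = 1 (a Cartan subalgebra is the diagonal traceless matrices). In the classification of classical Lie algebras, the special linear algebra sl(n+1) has type A_n; here n = 1, so the Dynkin diagram is a chain of 1 nodes with single edges (A_1). Hence the type is A_1.

A_1 (sl(2))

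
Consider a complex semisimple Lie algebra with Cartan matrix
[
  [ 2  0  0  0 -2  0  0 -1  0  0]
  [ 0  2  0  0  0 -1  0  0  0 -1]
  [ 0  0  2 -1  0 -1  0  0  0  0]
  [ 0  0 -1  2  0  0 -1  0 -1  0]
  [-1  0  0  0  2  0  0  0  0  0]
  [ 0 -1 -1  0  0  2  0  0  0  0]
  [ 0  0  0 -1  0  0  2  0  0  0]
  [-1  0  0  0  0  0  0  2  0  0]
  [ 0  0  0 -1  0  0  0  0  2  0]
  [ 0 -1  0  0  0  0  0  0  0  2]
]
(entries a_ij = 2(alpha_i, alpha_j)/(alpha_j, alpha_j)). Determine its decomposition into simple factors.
B3 + D7

The diagram associated to this matrix has two connected components: the simple roots {alpha_1, alpha_5, alpha_8} form a chain of 3 nodes with a double edge at one end; the terminal node there is the unique short simple root (B_3), and {alpha_2, alpha_3, alpha_4, alpha_6, alpha_7, alpha_9, alpha_10} form a chain of 5 nodes with a fork of two nodes at one end (D_7). A semisimple Lie algebra decomposes uniquely as the direct sum of simple ideals, one per connected component of its Dynkin diagram, so g ≅ B_3 ⊕ D_7 (dimension 21 + 91 = 112).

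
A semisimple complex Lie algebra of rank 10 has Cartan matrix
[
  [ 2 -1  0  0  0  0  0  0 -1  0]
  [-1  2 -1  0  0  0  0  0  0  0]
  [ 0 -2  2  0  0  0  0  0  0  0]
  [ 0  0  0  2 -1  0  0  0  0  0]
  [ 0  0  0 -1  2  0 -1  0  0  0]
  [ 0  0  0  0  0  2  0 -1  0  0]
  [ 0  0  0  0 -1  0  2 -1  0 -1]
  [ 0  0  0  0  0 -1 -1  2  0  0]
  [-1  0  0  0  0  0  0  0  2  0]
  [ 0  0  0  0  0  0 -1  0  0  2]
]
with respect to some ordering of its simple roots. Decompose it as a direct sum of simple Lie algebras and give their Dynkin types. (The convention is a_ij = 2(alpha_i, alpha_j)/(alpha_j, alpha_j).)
C4 ⊕ E6

The diagram associated to this matrix has two connected components: the simple roots {alpha_1, alpha_2, alpha_3, alpha_9} form a chain of 4 nodes with a double edge at one end; the terminal node there is the unique long simple root (C_4), and {alpha_4, alpha_5, alpha_6, alpha_7, alpha_8, alpha_10} form a chain of 5 nodes with one extra node attached to the third node from one end (E_6). A semisimple Lie algebra decomposes uniquely as the direct sum of simple ideals, one per connected component of its Dynkin diagram, so g ≅ C_4 ⊕ E_6 (dimension 36 + 78 = 114).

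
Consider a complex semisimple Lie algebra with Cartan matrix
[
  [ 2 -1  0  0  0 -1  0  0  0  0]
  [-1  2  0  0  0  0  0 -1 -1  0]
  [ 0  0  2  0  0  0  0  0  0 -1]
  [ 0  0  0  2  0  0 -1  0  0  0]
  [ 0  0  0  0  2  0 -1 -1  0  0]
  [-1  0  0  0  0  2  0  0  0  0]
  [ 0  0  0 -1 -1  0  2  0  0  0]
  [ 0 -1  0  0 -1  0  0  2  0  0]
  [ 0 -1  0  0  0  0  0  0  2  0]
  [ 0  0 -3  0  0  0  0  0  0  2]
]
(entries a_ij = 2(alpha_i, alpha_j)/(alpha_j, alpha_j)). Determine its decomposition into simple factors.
The diagram associated to this matrix has two connected components: the simple roots {alpha_1, alpha_2, alpha_4, alpha_5, alpha_6, alpha_7, alpha_8, alpha_9} form a chain of 7 nodes with one extra node attached to the third node from one end (E_8), and {alpha_3, alpha_10} form two nodes joined by a triple edge (G_2). A semisimple Lie algebra decomposes uniquely as the direct sum of simple ideals, one per connected component of its Dynkin diagram, so g ≅ E_8 ⊕ G_2 (dimension 248 + 14 = 262).

type E_8 + type G_2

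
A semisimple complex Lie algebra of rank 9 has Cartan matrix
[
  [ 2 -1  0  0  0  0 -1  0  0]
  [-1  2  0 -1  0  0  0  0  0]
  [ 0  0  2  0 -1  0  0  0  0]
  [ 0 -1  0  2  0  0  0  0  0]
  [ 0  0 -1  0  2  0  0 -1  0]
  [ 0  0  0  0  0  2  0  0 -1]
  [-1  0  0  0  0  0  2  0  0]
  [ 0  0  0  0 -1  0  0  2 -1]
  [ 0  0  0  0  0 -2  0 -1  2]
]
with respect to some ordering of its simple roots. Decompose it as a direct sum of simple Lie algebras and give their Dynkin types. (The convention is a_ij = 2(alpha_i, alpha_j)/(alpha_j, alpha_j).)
type A_4 + type B_5

The diagram associated to this matrix has two connected components: the simple roots {alpha_1, alpha_2, alpha_4, alpha_7} form a chain of 4 nodes with single edges (A_4), and {alpha_3, alpha_5, alpha_6, alpha_8, alpha_9} form a chain of 5 nodes with a double edge at one end; the terminal node there is the unique short simple root (B_5). A semisimple Lie algebra decomposes uniquely as the direct sum of simple ideals, one per connected component of its Dynkin diagram, so g ≅ A_4 ⊕ B_5 (dimension 24 + 55 = 79).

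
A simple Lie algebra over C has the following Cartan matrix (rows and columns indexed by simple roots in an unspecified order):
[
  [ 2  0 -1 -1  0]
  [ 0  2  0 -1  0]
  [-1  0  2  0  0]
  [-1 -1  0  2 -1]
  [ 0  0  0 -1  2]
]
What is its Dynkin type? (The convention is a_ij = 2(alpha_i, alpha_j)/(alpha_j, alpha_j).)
type D_5

The matrix has rank 5 with 2's on the diagonal. Reading the off-diagonal entries as Dynkin edges (a single edge where a_ij = a_ji = -1; a double or triple edge where a_ij * a_ji = 2 or 3), the diagram is a chain of 3 nodes with a fork of two nodes at one end (D_5). One simple-root ordering that puts it in standard form is (alpha_3, alpha_1, alpha_4, alpha_5, alpha_2). So the algebra is type D_5, i.e. so(10).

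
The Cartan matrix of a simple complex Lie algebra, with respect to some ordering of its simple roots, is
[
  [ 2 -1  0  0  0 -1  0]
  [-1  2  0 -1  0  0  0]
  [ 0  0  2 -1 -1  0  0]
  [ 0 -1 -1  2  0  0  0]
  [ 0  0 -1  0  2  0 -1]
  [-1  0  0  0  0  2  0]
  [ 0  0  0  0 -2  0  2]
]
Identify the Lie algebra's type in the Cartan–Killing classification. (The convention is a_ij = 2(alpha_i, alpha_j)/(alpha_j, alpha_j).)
type C_7

The matrix has rank 7 with 2's on the diagonal. Reading the off-diagonal entries as Dynkin edges (a single edge where a_ij = a_ji = -1; a double or triple edge where a_ij * a_ji = 2 or 3), the diagram is a chain of 7 nodes with a double edge at one end; the terminal node there is the unique long simple root (C_7). One simple-root ordering that puts it in standard form is (alpha_6, alpha_1, alpha_2, alpha_4, alpha_3, alpha_5, alpha_7). So the algebra is type C_7, i.e. sp(14).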